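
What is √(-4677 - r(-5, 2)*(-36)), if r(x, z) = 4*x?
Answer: I*√5397 ≈ 73.464*I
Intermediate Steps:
√(-4677 - r(-5, 2)*(-36)) = √(-4677 - 4*(-5)*(-36)) = √(-4677 - 1*(-20)*(-36)) = √(-4677 + 20*(-36)) = √(-4677 - 720) = √(-5397) = I*√5397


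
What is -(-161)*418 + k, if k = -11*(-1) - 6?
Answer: 67303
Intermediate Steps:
k = 5 (k = 11 - 6 = 5)
-(-161)*418 + k = -(-161)*418 + 5 = -161*(-418) + 5 = 67298 + 5 = 67303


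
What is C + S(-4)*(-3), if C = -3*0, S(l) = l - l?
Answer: 0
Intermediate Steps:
S(l) = 0
C = 0
C + S(-4)*(-3) = 0 + 0*(-3) = 0 + 0 = 0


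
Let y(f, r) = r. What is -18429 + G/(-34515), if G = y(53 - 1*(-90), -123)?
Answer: -212025604/11505 ≈ -18429.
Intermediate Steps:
G = -123
-18429 + G/(-34515) = -18429 - 123/(-34515) = -18429 - 123*(-1/34515) = -18429 + 41/11505 = -212025604/11505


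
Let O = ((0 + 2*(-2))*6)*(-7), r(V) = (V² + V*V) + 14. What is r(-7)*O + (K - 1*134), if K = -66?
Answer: 18616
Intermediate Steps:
r(V) = 14 + 2*V² (r(V) = (V² + V²) + 14 = 2*V² + 14 = 14 + 2*V²)
O = 168 (O = ((0 - 4)*6)*(-7) = -4*6*(-7) = -24*(-7) = 168)
r(-7)*O + (K - 1*134) = (14 + 2*(-7)²)*168 + (-66 - 1*134) = (14 + 2*49)*168 + (-66 - 134) = (14 + 98)*168 - 200 = 112*168 - 200 = 18816 - 200 = 18616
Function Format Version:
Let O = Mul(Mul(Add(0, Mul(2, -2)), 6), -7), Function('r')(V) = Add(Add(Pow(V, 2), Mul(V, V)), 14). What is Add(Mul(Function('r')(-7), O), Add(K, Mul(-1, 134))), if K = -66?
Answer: 18616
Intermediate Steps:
Function('r')(V) = Add(14, Mul(2, Pow(V, 2))) (Function('r')(V) = Add(Add(Pow(V, 2), Pow(V, 2)), 14) = Add(Mul(2, Pow(V, 2)), 14) = Add(14, Mul(2, Pow(V, 2))))
O = 168 (O = Mul(Mul(Add(0, -4), 6), -7) = Mul(Mul(-4, 6), -7) = Mul(-24, -7) = 168)
Add(Mul(Function('r')(-7), O), Add(K, Mul(-1, 134))) = Add(Mul(Add(14, Mul(2, Pow(-7, 2))), 168), Add(-66, Mul(-1, 134))) = Add(Mul(Add(14, Mul(2, 49)), 168), Add(-66, -134)) = Add(Mul(Add(14, 98), 168), -200) = Add(Mul(112, 168), -200) = Add(18816, -200) = 18616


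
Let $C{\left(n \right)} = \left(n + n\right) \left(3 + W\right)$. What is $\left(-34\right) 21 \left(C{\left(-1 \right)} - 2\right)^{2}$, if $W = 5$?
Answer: $-231336$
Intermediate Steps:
$C{\left(n \right)} = 16 n$ ($C{\left(n \right)} = \left(n + n\right) \left(3 + 5\right) = 2 n 8 = 16 n$)
$\left(-34\right) 21 \left(C{\left(-1 \right)} - 2\right)^{2} = \left(-34\right) 21 \left(16 \left(-1\right) - 2\right)^{2} = - 714 \left(-16 - 2\right)^{2} = - 714 \left(-18\right)^{2} = \left(-714\right) 324 = -231336$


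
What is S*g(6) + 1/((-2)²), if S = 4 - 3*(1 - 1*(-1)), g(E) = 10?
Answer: -79/4 ≈ -19.750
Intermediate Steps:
S = -2 (S = 4 - 3*(1 + 1) = 4 - 3*2 = 4 - 6 = -2)
S*g(6) + 1/((-2)²) = -2*10 + 1/((-2)²) = -20 + 1/4 = -20 + ¼ = -79/4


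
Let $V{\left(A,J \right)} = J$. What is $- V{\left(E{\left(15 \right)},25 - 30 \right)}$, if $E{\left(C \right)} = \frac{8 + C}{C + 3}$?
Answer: $5$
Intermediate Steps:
$E{\left(C \right)} = \frac{8 + C}{3 + C}$
$- V{\left(E{\left(15 \right)},25 - 30 \right)} = - (25 - 30) = \left(-1\right) \left(-5\right) = 5$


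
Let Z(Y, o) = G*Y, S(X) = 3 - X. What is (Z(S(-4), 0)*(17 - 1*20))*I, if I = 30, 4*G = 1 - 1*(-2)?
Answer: -945/2 ≈ -472.50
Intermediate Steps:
G = ¾ (G = (1 - 1*(-2))/4 = (1 + 2)/4 = (¼)*3 = ¾ ≈ 0.75000)
Z(Y, o) = 3*Y/4
(Z(S(-4), 0)*(17 - 1*20))*I = ((3*(3 - 1*(-4))/4)*(17 - 1*20))*30 = ((3*(3 + 4)/4)*(17 - 20))*30 = (((¾)*7)*(-3))*30 = ((21/4)*(-3))*30 = -63/4*30 = -945/2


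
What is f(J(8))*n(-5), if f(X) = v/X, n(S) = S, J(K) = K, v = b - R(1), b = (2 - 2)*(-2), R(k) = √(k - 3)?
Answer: 5*I*√2/8 ≈ 0.88388*I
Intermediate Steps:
R(k) = √(-3 + k)
b = 0 (b = 0*(-2) = 0)
v = -I*√2 (v = 0 - √(-3 + 1) = 0 - √(-2) = 0 - I*√2 = -I*√2 ≈ -1.4142*I)
f(X) = -I*√2/X (f(X) = (-I*√2)/X = -I*√2/X)
f(J(8))*n(-5) = -1*I*√2/8*(-5) = -1*I*√2*⅛*(-5) = -I*√2/8*(-5) = 5*I*√2/8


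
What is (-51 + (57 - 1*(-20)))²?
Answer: 676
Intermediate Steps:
(-51 + (57 - 1*(-20)))² = (-51 + (57 + 20))² = (-51 + 77)² = 26² = 676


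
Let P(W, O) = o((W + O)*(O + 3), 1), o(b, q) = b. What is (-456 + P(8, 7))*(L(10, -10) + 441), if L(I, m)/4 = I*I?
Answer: -257346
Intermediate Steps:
P(W, O) = (3 + O)*(O + W) (P(W, O) = (W + O)*(O + 3) = (O + W)*(3 + O) = (3 + O)*(O + W))
L(I, m) = 4*I² (L(I, m) = 4*(I*I) = 4*I²)
(-456 + P(8, 7))*(L(10, -10) + 441) = (-456 + (7² + 3*7 + 3*8 + 7*8))*(4*10² + 441) = (-456 + (49 + 21 + 24 + 56))*(4*100 + 441) = (-456 + 150)*(400 + 441) = -306*841 = -257346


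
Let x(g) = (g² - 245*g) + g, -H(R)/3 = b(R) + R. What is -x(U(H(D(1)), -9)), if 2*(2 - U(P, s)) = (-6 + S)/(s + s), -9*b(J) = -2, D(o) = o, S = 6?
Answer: 484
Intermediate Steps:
b(J) = 2/9 (b(J) = -⅑*(-2) = 2/9)
H(R) = -⅔ - 3*R (H(R) = -3*(2/9 + R) = -⅔ - 3*R)
U(P, s) = 2 (U(P, s) = 2 - (-6 + 6)/(2*(s + s)) = 2 - 0/(2*s) = 2 - 0*1/(2*s) = 2 - ½*0 = 2 + 0 = 2)
x(g) = g² - 244*g
-x(U(H(D(1)), -9)) = -2*(-244 + 2) = -2*(-242) = -1*(-484) = 484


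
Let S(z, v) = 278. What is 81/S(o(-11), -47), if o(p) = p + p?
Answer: 81/278 ≈ 0.29137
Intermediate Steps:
o(p) = 2*p
81/S(o(-11), -47) = 81/278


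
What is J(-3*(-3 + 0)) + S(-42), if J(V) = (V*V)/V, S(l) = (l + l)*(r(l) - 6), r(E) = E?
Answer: 4041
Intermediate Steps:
S(l) = 2*l*(-6 + l) (S(l) = (l + l)*(l - 6) = (2*l)*(-6 + l) = 2*l*(-6 + l))
J(V) = V (J(V) = V**2/V = V)
J(-3*(-3 + 0)) + S(-42) = -3*(-3 + 0) + 2*(-42)*(-6 - 42) = -3*(-3) + 2*(-42)*(-48) = 9 + 4032 = 4041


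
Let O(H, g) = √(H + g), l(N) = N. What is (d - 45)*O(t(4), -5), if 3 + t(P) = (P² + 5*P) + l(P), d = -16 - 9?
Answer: -280*√2 ≈ -395.98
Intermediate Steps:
d = -25
t(P) = -3 + P² + 6*P (t(P) = -3 + ((P² + 5*P) + P) = -3 + (P² + 6*P) = -3 + P² + 6*P)
(d - 45)*O(t(4), -5) = (-25 - 45)*√((-3 + 4² + 6*4) - 5) = -70*√((-3 + 16 + 24) - 5) = -70*√(37 - 5) = -280*√2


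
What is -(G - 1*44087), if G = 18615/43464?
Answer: 638726251/14488 ≈ 44087.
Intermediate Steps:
G = 6205/14488 (G = 18615*(1/43464) = 6205/14488 ≈ 0.42829)
-(G - 1*44087) = -(6205/14488 - 1*44087) = -(6205/14488 - 44087) = -1*(-638726251/14488) = 638726251/14488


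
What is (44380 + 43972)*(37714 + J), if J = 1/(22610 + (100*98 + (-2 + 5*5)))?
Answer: 108070237057376/32433 ≈ 3.3321e+9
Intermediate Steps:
J = 1/32433 (J = 1/(22610 + (9800 + (-2 + 25))) = 1/(22610 + (9800 + 23)) = 1/(22610 + 9823) = 1/32433 ≈ 3.0833e-5)
(44380 + 43972)*(37714 + J) = (44380 + 43972)*(37714 + 1/32433) = 88352*(1223178163/32433) = 108070237057376/32433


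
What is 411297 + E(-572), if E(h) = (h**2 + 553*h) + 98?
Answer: 422263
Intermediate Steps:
E(h) = 98 + h**2 + 553*h
411297 + E(-572) = 411297 + (98 + (-572)**2 + 553*(-572)) = 411297 + (98 + 327184 - 316316) = 411297 + 10966 = 422263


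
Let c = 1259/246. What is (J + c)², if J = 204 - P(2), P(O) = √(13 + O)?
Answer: 2647289989/60516 - 51443*√15/123 ≈ 42126.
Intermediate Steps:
J = 204 - √15 (J = 204 - √(13 + 2) = 204 - √15 ≈ 200.13)
c = 1259/246 (c = 1259*(1/246) = 1259/246 ≈ 5.1179)
(J + c)² = ((204 - √15) + 1259/246)² = (51443/246 - √15)²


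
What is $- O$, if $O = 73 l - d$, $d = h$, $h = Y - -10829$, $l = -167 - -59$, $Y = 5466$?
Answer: $24179$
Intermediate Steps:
$l = -108$ ($l = -167 + 59 = -108$)
$h = 16295$ ($h = 5466 - -10829 = 5466 + 10829 = 16295$)
$d = 16295$
$O = -24179$ ($O = 73 \left(-108\right) - 16295 = -7884 - 16295 = -24179$)
$- O = \left(-1\right) \left(-24179\right) = 24179$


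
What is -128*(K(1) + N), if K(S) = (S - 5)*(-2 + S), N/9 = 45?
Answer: -52352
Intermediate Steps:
N = 405 (N = 9*45 = 405)
K(S) = (-5 + S)*(-2 + S)
-128*(K(1) + N) = -128*((10 + 1² - 7*1) + 405) = -128*((10 + 1 - 7) + 405) = -128*(4 + 405) = -128*409 = -52352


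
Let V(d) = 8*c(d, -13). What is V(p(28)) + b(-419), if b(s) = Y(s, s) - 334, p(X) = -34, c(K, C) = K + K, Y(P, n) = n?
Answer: -1297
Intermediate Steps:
c(K, C) = 2*K
V(d) = 16*d (V(d) = 8*(2*d) = 16*d)
b(s) = -334 + s (b(s) = s - 334 = -334 + s)
V(p(28)) + b(-419) = 16*(-34) + (-334 - 419) = -544 - 753 = -1297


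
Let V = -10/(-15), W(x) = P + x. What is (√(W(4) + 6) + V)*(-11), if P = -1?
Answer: -121/3 ≈ -40.333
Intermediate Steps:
W(x) = -1 + x
V = ⅔ (V = -10*(-1/15) = ⅔ ≈ 0.66667)
(√(W(4) + 6) + V)*(-11) = (√((-1 + 4) + 6) + ⅔)*(-11) = (√(3 + 6) + ⅔)*(-11) = (√9 + ⅔)*(-11) = (3 + ⅔)*(-11) = (11/3)*(-11) = -121/3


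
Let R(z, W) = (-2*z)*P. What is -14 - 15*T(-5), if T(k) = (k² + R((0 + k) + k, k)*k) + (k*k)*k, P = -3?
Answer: -3014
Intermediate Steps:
R(z, W) = 6*z (R(z, W) = -2*z*(-3) = 6*z)
T(k) = k³ + 13*k² (T(k) = (k² + (6*((0 + k) + k))*k) + (k*k)*k = (k² + (6*(k + k))*k) + k²*k = (k² + (6*(2*k))*k) + k³ = (k² + (12*k)*k) + k³ = (k² + 12*k²) + k³ = 13*k² + k³ = k³ + 13*k²)
-14 - 15*T(-5) = -14 - 15*(-5)²*(13 - 5) = -14 - 375*8 = -14 - 15*200 = -14 - 3000 = -3014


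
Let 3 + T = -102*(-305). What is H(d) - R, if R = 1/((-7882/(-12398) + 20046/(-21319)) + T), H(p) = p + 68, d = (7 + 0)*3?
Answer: 365874543110307/4110951407492 ≈ 89.000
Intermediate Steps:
d = 21 (d = 7*3 = 21)
H(p) = 68 + p
T = 31107 (T = -3 - 102*(-305) = -3 + 31110 = 31107)
R = 132156481/4110951407492 (R = 1/((-7882/(-12398) + 20046/(-21319)) + 31107) = 1/((-7882*(-1/12398) + 20046*(-1/21319)) + 31107) = 1/((3941/6199 - 20046/21319) + 31107) = 1/(-40246975/132156481 + 31107) = 1/(4110951407492/132156481) = 132156481/4110951407492 ≈ 3.2147e-5)
H(d) - R = (68 + 21) - 1*132156481/4110951407492 = 89 - 132156481/4110951407492 = 365874543110307/4110951407492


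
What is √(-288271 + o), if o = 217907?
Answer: 14*I*√359 ≈ 265.26*I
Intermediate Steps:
√(-288271 + o) = √(-288271 + 217907) = √(-70364) = 14*I*√359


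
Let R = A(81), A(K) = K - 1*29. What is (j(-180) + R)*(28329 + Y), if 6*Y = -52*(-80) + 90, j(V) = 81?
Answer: 11585896/3 ≈ 3.8620e+6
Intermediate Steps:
A(K) = -29 + K (A(K) = K - 29 = -29 + K)
R = 52 (R = -29 + 81 = 52)
Y = 2125/3 (Y = (-52*(-80) + 90)/6 = (4160 + 90)/6 = (⅙)*4250 = 2125/3 ≈ 708.33)
(j(-180) + R)*(28329 + Y) = (81 + 52)*(28329 + 2125/3) = 133*(87112/3) = 11585896/3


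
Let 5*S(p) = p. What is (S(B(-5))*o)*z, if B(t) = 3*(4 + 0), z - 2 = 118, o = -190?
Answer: -54720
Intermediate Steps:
z = 120 (z = 2 + 118 = 120)
B(t) = 12 (B(t) = 3*4 = 12)
S(p) = p/5
(S(B(-5))*o)*z = (((⅕)*12)*(-190))*120 = ((12/5)*(-190))*120 = -456*120 = -54720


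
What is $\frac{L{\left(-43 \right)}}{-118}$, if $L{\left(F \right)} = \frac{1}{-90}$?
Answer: $\frac{1}{10620} \approx 9.4162 \cdot 10^{-5}$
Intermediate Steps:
$L{\left(F \right)} = - \frac{1}{90}$
$\frac{L{\left(-43 \right)}}{-118} = - \frac{1}{90 \left(-118\right)} = \left(- \frac{1}{90}\right) \left(- \frac{1}{118}\right) = \frac{1}{10620}$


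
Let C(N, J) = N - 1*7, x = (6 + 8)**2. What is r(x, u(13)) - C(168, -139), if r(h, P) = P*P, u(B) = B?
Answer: 8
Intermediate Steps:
x = 196 (x = 14**2 = 196)
r(h, P) = P**2
C(N, J) = -7 + N (C(N, J) = N - 7 = -7 + N)
r(x, u(13)) - C(168, -139) = 13**2 - (-7 + 168) = 169 - 1*161 = 169 - 161 = 8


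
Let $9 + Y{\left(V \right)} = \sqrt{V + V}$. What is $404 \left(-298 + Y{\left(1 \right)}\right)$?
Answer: $-124028 + 404 \sqrt{2} \approx -1.2346 \cdot 10^{5}$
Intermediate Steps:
$Y{\left(V \right)} = -9 + \sqrt{2} \sqrt{V}$ ($Y{\left(V \right)} = -9 + \sqrt{V + V} = -9 + \sqrt{2 V} = -9 + \sqrt{2} \sqrt{V}$)
$404 \left(-298 + Y{\left(1 \right)}\right) = 404 \left(-298 - \left(9 - \sqrt{2} \sqrt{1}\right)\right) = 404 \left(-298 - \left(9 - \sqrt{2} \cdot 1\right)\right) = 404 \left(-298 - \left(9 - \sqrt{2}\right)\right) = 404 \left(-307 + \sqrt{2}\right) = -124028 + 404 \sqrt{2}$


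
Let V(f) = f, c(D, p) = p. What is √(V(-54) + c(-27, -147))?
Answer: I*√201 ≈ 14.177*I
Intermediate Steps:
√(V(-54) + c(-27, -147)) = √(-54 - 147) = √(-201) = I*√201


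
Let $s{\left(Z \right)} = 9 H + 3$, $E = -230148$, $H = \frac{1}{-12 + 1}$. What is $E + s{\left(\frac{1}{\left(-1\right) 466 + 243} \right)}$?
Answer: $- \frac{2531604}{11} \approx -2.3015 \cdot 10^{5}$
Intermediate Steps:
$H = - \frac{1}{11}$ ($H = \frac{1}{-11} = - \frac{1}{11} \approx -0.090909$)
$s{\left(Z \right)} = \frac{24}{11}$ ($s{\left(Z \right)} = 9 \left(- \frac{1}{11}\right) + 3 = - \frac{9}{11} + 3 = \frac{24}{11}$)
$E + s{\left(\frac{1}{\left(-1\right) 466 + 243} \right)} = -230148 + \frac{24}{11} = - \frac{2531604}{11}$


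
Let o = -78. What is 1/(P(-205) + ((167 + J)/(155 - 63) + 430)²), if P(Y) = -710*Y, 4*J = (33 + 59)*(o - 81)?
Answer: 2116/633245025 ≈ 3.3415e-6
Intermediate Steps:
J = -3657 (J = ((33 + 59)*(-78 - 81))/4 = (92*(-159))/4 = (¼)*(-14628) = -3657)
1/(P(-205) + ((167 + J)/(155 - 63) + 430)²) = 1/(-710*(-205) + ((167 - 3657)/(155 - 63) + 430)²) = 1/(145550 + (-3490/92 + 430)²) = 1/(145550 + (-3490*1/92 + 430)²) = 1/(145550 + (-1745/46 + 430)²) = 1/(145550 + (18035/46)²) = 1/(145550 + 325261225/2116) = 1/(633245025/2116) = 2116/633245025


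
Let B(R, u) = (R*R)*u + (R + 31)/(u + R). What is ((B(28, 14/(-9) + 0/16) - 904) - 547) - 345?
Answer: -6454541/2142 ≈ -3013.3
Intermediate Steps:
B(R, u) = u*R² + (31 + R)/(R + u) (B(R, u) = R²*u + (31 + R)/(R + u) = u*R² + (31 + R)/(R + u))
((B(28, 14/(-9) + 0/16) - 904) - 547) - 345 = (((31 + 28 + (14/(-9) + 0/16)*28³ + 28²*(14/(-9) + 0/16)²)/(28 + (14/(-9) + 0/16)) - 904) - 547) - 345 = (((31 + 28 + (14*(-⅑) + 0*(1/16))*21952 + 784*(14*(-⅑) + 0*(1/16))²)/(28 + (14*(-⅑) + 0*(1/16))) - 904) - 547) - 345 = (((31 + 28 + (-14/9 + 0)*21952 + 784*(-14/9 + 0)²)/(28 + (-14/9 + 0)) - 904) - 547) - 345 = (((31 + 28 - 14/9*21952 + 784*(-14/9)²)/(28 - 14/9) - 904) - 547) - 345 = (((31 + 28 - 307328/9 + 784*(196/81))/(238/9) - 904) - 547) - 345 = ((9*(31 + 28 - 307328/9 + 153664/81)/238 - 904) - 547) - 345 = (((9/238)*(-2607509/81) - 904) - 547) - 345 = ((-2607509/2142 - 904) - 547) - 345 = (-4543877/2142 - 547) - 345 = -5715551/2142 - 345 = -6454541/2142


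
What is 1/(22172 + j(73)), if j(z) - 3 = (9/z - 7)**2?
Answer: 5329/118422579 ≈ 4.5000e-5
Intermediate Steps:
j(z) = 3 + (-7 + 9/z)**2 (j(z) = 3 + (9/z - 7)**2 = 3 + (-7 + 9/z)**2)
1/(22172 + j(73)) = 1/(22172 + (52 - 126/73 + 81/73**2)) = 1/(22172 + (52 - 126*1/73 + 81*(1/5329))) = 1/(22172 + (52 - 126/73 + 81/5329)) = 1/(22172 + 267991/5329) = 1/(118422579/5329) = 5329/118422579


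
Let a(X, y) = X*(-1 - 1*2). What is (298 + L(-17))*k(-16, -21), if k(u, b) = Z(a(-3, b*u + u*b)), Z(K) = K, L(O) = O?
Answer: 2529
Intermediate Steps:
a(X, y) = -3*X (a(X, y) = X*(-1 - 2) = X*(-3) = -3*X)
k(u, b) = 9 (k(u, b) = -3*(-3) = 9)
(298 + L(-17))*k(-16, -21) = (298 - 17)*9 = 281*9 = 2529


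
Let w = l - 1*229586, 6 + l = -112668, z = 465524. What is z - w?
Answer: 807784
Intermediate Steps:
l = -112674 (l = -6 - 112668 = -112674)
w = -342260 (w = -112674 - 1*229586 = -112674 - 229586 = -342260)
z - w = 465524 - 1*(-342260) = 465524 + 342260 = 807784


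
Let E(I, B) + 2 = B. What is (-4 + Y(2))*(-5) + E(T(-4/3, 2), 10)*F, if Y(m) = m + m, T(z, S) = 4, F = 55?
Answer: 440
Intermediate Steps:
Y(m) = 2*m
E(I, B) = -2 + B
(-4 + Y(2))*(-5) + E(T(-4/3, 2), 10)*F = (-4 + 2*2)*(-5) + (-2 + 10)*55 = (-4 + 4)*(-5) + 8*55 = 0*(-5) + 440 = 0 + 440 = 440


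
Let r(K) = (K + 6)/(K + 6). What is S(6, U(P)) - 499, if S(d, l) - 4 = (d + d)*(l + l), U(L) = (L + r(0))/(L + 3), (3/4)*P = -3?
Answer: -423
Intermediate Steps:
P = -4 (P = (4/3)*(-3) = -4)
r(K) = 1 (r(K) = (6 + K)/(6 + K) = 1)
U(L) = (1 + L)/(3 + L) (U(L) = (L + 1)/(L + 3) = (1 + L)/(3 + L))
S(d, l) = 4 + 4*d*l (S(d, l) = 4 + (d + d)*(l + l) = 4 + (2*d)*(2*l) = 4 + 4*d*l)
S(6, U(P)) - 499 = (4 + 4*6*((1 - 4)/(3 - 4))) - 499 = (4 + 4*6*(-3/(-1))) - 499 = (4 + 4*6*(-1*(-3))) - 499 = (4 + 4*6*3) - 499 = (4 + 72) - 499 = 76 - 499 = -423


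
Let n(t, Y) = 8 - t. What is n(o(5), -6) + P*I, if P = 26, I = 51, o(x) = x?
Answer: 1329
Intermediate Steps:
n(o(5), -6) + P*I = (8 - 1*5) + 26*51 = (8 - 5) + 1326 = 3 + 1326 = 1329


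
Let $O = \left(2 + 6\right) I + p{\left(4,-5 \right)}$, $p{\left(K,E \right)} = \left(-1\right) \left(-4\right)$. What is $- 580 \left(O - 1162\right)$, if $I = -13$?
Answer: $731960$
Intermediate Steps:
$p{\left(K,E \right)} = 4$
$O = -100$ ($O = \left(2 + 6\right) \left(-13\right) + 4 = 8 \left(-13\right) + 4 = -104 + 4 = -100$)
$- 580 \left(O - 1162\right) = - 580 \left(-100 - 1162\right) = \left(-580\right) \left(-1262\right) = 731960$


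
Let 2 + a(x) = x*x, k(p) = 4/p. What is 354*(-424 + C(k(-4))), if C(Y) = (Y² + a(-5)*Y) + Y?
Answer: -158238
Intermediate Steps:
a(x) = -2 + x² (a(x) = -2 + x*x = -2 + x²)
C(Y) = Y² + 24*Y (C(Y) = (Y² + (-2 + (-5)²)*Y) + Y = (Y² + (-2 + 25)*Y) + Y = (Y² + 23*Y) + Y = Y² + 24*Y)
354*(-424 + C(k(-4))) = 354*(-424 + (4/(-4))*(24 + 4/(-4))) = 354*(-424 + (4*(-¼))*(24 + 4*(-¼))) = 354*(-424 - (24 - 1)) = 354*(-424 - 1*23) = 354*(-424 - 23) = 354*(-447) = -158238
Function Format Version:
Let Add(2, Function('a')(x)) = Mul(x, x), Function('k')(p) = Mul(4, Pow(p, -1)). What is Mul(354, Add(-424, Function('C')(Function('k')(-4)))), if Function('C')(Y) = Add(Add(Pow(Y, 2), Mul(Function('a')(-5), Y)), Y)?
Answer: -158238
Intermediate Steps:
Function('a')(x) = Add(-2, Pow(x, 2)) (Function('a')(x) = Add(-2, Mul(x, x)) = Add(-2, Pow(x, 2)))
Function('C')(Y) = Add(Pow(Y, 2), Mul(24, Y)) (Function('C')(Y) = Add(Add(Pow(Y, 2), Mul(Add(-2, Pow(-5, 2)), Y)), Y) = Add(Add(Pow(Y, 2), Mul(Add(-2, 25), Y)), Y) = Add(Add(Pow(Y, 2), Mul(23, Y)), Y) = Add(Pow(Y, 2), Mul(24, Y)))
Mul(354, Add(-424, Function('C')(Function('k')(-4)))) = Mul(354, Add(-424, Mul(Mul(4, Pow(-4, -1)), Add(24, Mul(4, Pow(-4, -1)))))) = Mul(354, Add(-424, Mul(Mul(4, Rational(-1, 4)), Add(24, Mul(4, Rational(-1, 4)))))) = Mul(354, Add(-424, Mul(-1, Add(24, -1)))) = Mul(354, Add(-424, Mul(-1, 23))) = Mul(354, Add(-424, -23)) = Mul(354, -447) = -158238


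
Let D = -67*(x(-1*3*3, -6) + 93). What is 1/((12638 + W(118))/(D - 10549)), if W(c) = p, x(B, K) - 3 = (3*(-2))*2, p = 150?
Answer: -16177/12788 ≈ -1.2650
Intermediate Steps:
x(B, K) = -9 (x(B, K) = 3 + (3*(-2))*2 = 3 - 6*2 = 3 - 12 = -9)
W(c) = 150
D = -5628 (D = -67*(-9 + 93) = -67*84 = -5628)
1/((12638 + W(118))/(D - 10549)) = 1/((12638 + 150)/(-5628 - 10549)) = 1/(12788/(-16177)) = 1/(12788*(-1/16177)) = 1/(-12788/16177) = -16177/12788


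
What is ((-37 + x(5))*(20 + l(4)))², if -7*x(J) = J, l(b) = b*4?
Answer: 90326016/49 ≈ 1.8434e+6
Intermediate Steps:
l(b) = 4*b
x(J) = -J/7
((-37 + x(5))*(20 + l(4)))² = ((-37 - ⅐*5)*(20 + 4*4))² = ((-37 - 5/7)*(20 + 16))² = (-264/7*36)² = (-9504/7)² = 90326016/49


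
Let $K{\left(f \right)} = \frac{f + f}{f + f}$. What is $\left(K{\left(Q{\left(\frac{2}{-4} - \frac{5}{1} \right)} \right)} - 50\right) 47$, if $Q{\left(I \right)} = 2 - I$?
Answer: $-2303$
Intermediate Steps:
$K{\left(f \right)} = 1$ ($K{\left(f \right)} = \frac{2 f}{2 f} = 2 f \frac{1}{2 f} = 1$)
$\left(K{\left(Q{\left(\frac{2}{-4} - \frac{5}{1} \right)} \right)} - 50\right) 47 = \left(1 - 50\right) 47 = \left(-49\right) 47 = -2303$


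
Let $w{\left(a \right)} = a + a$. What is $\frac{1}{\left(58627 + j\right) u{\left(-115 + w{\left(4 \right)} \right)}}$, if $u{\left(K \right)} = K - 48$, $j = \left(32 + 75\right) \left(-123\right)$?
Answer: $- \frac{1}{7047230} \approx -1.419 \cdot 10^{-7}$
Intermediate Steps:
$w{\left(a \right)} = 2 a$
$j = -13161$ ($j = 107 \left(-123\right) = -13161$)
$u{\left(K \right)} = -48 + K$
$\frac{1}{\left(58627 + j\right) u{\left(-115 + w{\left(4 \right)} \right)}} = \frac{1}{\left(58627 - 13161\right) \left(-48 + \left(-115 + 2 \cdot 4\right)\right)} = \frac{1}{45466 \left(-48 + \left(-115 + 8\right)\right)} = \frac{1}{45466 \left(-48 - 107\right)} = \frac{1}{45466 \left(-155\right)} = \frac{1}{45466} \left(- \frac{1}{155}\right) = - \frac{1}{7047230}$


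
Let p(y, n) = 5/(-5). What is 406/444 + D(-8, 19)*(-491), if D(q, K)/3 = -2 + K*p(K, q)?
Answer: 6867329/222 ≈ 30934.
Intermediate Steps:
p(y, n) = -1 (p(y, n) = 5*(-⅕) = -1)
D(q, K) = -6 - 3*K (D(q, K) = 3*(-2 + K*(-1)) = 3*(-2 - K) = -6 - 3*K)
406/444 + D(-8, 19)*(-491) = 406/444 + (-6 - 3*19)*(-491) = 406*(1/444) + (-6 - 57)*(-491) = 203/222 - 63*(-491) = 203/222 + 30933 = 6867329/222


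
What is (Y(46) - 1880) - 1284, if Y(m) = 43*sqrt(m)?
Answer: -3164 + 43*sqrt(46) ≈ -2872.4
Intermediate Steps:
(Y(46) - 1880) - 1284 = (43*sqrt(46) - 1880) - 1284 = (-1880 + 43*sqrt(46)) - 1284 = -3164 + 43*sqrt(46)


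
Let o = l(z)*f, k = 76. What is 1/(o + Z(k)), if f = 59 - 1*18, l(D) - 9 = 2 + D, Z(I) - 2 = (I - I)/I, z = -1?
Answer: 1/412 ≈ 0.0024272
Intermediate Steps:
Z(I) = 2 (Z(I) = 2 + (I - I)/I = 2 + 0/I = 2 + 0 = 2)
l(D) = 11 + D (l(D) = 9 + (2 + D) = 11 + D)
f = 41 (f = 59 - 18 = 41)
o = 410 (o = (11 - 1)*41 = 10*41 = 410)
1/(o + Z(k)) = 1/(410 + 2) = 1/412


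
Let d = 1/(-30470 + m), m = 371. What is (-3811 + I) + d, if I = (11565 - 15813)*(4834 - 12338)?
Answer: 959350874918/30099 ≈ 3.1873e+7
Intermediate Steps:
d = -1/30099 (d = 1/(-30470 + 371) = 1/(-30099) = -1/30099 ≈ -3.3224e-5)
I = 31876992 (I = -4248*(-7504) = 31876992)
(-3811 + I) + d = (-3811 + 31876992) - 1/30099 = 31873181 - 1/30099 = 959350874918/30099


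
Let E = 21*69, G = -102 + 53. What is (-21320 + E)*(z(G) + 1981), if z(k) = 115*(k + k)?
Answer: 184581719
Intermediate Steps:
G = -49
z(k) = 230*k (z(k) = 115*(2*k) = 230*k)
E = 1449
(-21320 + E)*(z(G) + 1981) = (-21320 + 1449)*(230*(-49) + 1981) = -19871*(-11270 + 1981) = -19871*(-9289) = 184581719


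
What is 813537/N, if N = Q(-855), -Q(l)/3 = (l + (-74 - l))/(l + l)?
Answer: -231858045/37 ≈ -6.2664e+6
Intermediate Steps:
Q(l) = 111/l (Q(l) = -3*(l + (-74 - l))/(l + l) = -(-222)/(2*l) = -(-222)*1/(2*l) = -(-111)/l = 111/l)
N = -37/285 (N = 111/(-855) = 111*(-1/855) = -37/285 ≈ -0.12982)
813537/N = 813537/(-37/285) = 813537*(-285/37) = -231858045/37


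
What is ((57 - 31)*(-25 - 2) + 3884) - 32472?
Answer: -29290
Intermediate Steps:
((57 - 31)*(-25 - 2) + 3884) - 32472 = (26*(-27) + 3884) - 32472 = (-702 + 3884) - 32472 = 3182 - 32472 = -29290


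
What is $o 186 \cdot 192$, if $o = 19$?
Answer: $678528$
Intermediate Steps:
$o 186 \cdot 192 = 19 \cdot 186 \cdot 192 = 3534 \cdot 192 = 678528$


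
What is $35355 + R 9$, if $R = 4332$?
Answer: $74343$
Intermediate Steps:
$35355 + R 9 = 35355 + 4332 \cdot 9 = 35355 + 38988 = 74343$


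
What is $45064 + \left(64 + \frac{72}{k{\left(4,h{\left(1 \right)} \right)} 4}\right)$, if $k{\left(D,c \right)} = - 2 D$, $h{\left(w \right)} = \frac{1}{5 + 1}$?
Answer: $\frac{180503}{4} \approx 45126.0$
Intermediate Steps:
$h{\left(w \right)} = \frac{1}{6}$
$45064 + \left(64 + \frac{72}{k{\left(4,h{\left(1 \right)} \right)} 4}\right) = 45064 + \left(64 + \frac{72}{\left(-2\right) 4 \cdot 4}\right) = 45064 + \left(64 + \frac{72}{\left(-8\right) 4}\right) = 45064 + \left(64 + \frac{72}{-32}\right) = 45064 + \left(64 + 72 \left(- \frac{1}{32}\right)\right) = 45064 + \left(64 - \frac{9}{4}\right) = 45064 + \frac{247}{4} = \frac{180503}{4}$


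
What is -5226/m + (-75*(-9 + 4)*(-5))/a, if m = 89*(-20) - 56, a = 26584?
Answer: 11290457/4067352 ≈ 2.7759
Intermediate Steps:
m = -1836 (m = -1780 - 56 = -1836)
-5226/m + (-75*(-9 + 4)*(-5))/a = -5226/(-1836) - 75*(-9 + 4)*(-5)/26584 = -5226*(-1/1836) - (-375)*(-5)*(1/26584) = 871/306 - 75*25*(1/26584) = 871/306 - 1875*1/26584 = 871/306 - 1875/26584 = 11290457/4067352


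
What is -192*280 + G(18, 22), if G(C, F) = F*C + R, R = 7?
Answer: -53357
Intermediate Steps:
G(C, F) = 7 + C*F (G(C, F) = F*C + 7 = C*F + 7 = 7 + C*F)
-192*280 + G(18, 22) = -192*280 + (7 + 18*22) = -53760 + (7 + 396) = -53760 + 403 = -53357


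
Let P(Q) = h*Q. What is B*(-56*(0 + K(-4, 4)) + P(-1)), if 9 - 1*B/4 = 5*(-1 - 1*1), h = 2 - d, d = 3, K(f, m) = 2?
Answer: -8436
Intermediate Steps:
h = -1 (h = 2 - 1*3 = 2 - 3 = -1)
B = 76 (B = 36 - 20*(-1 - 1*1) = 36 - 20*(-1 - 1) = 36 - 20*(-2) = 36 - 4*(-10) = 36 + 40 = 76)
P(Q) = -Q
B*(-56*(0 + K(-4, 4)) + P(-1)) = 76*(-56*(0 + 2) - 1*(-1)) = 76*(-112 + 1) = 76*(-111) = -8436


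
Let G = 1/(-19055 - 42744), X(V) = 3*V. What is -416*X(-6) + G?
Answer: 462750911/61799 ≈ 7488.0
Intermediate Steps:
G = -1/61799 (G = 1/(-61799) = -1/61799 ≈ -1.6181e-5)
-416*X(-6) + G = -1248*(-6) - 1/61799 = -416*(-18) - 1/61799 = 7488 - 1/61799 = 462750911/61799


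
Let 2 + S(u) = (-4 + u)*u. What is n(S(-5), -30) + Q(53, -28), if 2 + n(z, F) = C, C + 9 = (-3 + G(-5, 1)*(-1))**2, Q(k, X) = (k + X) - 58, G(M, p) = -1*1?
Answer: -40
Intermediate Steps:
G(M, p) = -1
S(u) = -2 + u*(-4 + u) (S(u) = -2 + (-4 + u)*u = -2 + u*(-4 + u))
Q(k, X) = -58 + X + k (Q(k, X) = (X + k) - 58 = -58 + X + k)
C = -5 (C = -9 + (-3 - 1*(-1))**2 = -9 + (-3 + 1)**2 = -9 + (-2)**2 = -9 + 4 = -5)
n(z, F) = -7 (n(z, F) = -2 - 5 = -7)
n(S(-5), -30) + Q(53, -28) = -7 + (-58 - 28 + 53) = -7 - 33 = -40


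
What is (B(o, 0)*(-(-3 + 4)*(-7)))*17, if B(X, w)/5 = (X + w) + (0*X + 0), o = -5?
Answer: -2975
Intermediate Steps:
B(X, w) = 5*X + 5*w (B(X, w) = 5*((X + w) + (0*X + 0)) = 5*((X + w) + (0 + 0)) = 5*((X + w) + 0) = 5*(X + w) = 5*X + 5*w)
(B(o, 0)*(-(-3 + 4)*(-7)))*17 = ((5*(-5) + 5*0)*(-(-3 + 4)*(-7)))*17 = ((-25 + 0)*(-1*1*(-7)))*17 = -(-25)*(-7)*17 = -25*7*17 = -175*17 = -2975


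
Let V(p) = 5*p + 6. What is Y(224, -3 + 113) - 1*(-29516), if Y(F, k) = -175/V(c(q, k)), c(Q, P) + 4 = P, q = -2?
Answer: 15820401/536 ≈ 29516.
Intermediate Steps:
c(Q, P) = -4 + P
V(p) = 6 + 5*p
Y(F, k) = -175/(-14 + 5*k) (Y(F, k) = -175/(6 + 5*(-4 + k)) = -175/(6 + (-20 + 5*k)) = -175/(-14 + 5*k))
Y(224, -3 + 113) - 1*(-29516) = -175/(-14 + 5*(-3 + 113)) - 1*(-29516) = -175/(-14 + 5*110) + 29516 = -175/(-14 + 550) + 29516 = -175/536 + 29516 = 15820401/536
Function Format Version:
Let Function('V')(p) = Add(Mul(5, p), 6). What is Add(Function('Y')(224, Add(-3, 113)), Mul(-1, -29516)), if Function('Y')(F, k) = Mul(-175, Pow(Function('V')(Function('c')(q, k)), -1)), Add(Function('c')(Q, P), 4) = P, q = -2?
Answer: Rational(15820401, 536) ≈ 29516.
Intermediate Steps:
Function('c')(Q, P) = Add(-4, P)
Function('V')(p) = Add(6, Mul(5, p))
Function('Y')(F, k) = Mul(-175, Pow(Add(-14, Mul(5, k)), -1)) (Function('Y')(F, k) = Mul(-175, Pow(Add(6, Mul(5, Add(-4, k))), -1)) = Mul(-175, Pow(Add(6, Add(-20, Mul(5, k))), -1)) = Mul(-175, Pow(Add(-14, Mul(5, k)), -1)))
Add(Function('Y')(224, Add(-3, 113)), Mul(-1, -29516)) = Add(Mul(-175, Pow(Add(-14, Mul(5, Add(-3, 113))), -1)), Mul(-1, -29516)) = Add(Mul(-175, Pow(Add(-14, Mul(5, 110)), -1)), 29516) = Add(Mul(-175, Pow(Add(-14, 550), -1)), 29516) = Add(Mul(-175, Pow(536, -1)), 29516) = Add(Mul(-175, Rational(1, 536)), 29516) = Add(Rational(-175, 536), 29516) = Rational(15820401, 536)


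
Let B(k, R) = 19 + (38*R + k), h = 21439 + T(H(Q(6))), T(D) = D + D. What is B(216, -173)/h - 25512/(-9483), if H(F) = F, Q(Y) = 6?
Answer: 162381725/67806611 ≈ 2.3948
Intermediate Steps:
T(D) = 2*D
h = 21451 (h = 21439 + 2*6 = 21439 + 12 = 21451)
B(k, R) = 19 + k + 38*R (B(k, R) = 19 + (k + 38*R) = 19 + k + 38*R)
B(216, -173)/h - 25512/(-9483) = (19 + 216 + 38*(-173))/21451 - 25512/(-9483) = (19 + 216 - 6574)*(1/21451) - 25512*(-1/9483) = -6339*1/21451 + 8504/3161 = -6339/21451 + 8504/3161 = 162381725/67806611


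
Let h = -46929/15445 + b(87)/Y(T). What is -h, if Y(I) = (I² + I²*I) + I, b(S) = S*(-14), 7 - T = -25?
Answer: 114724179/37315120 ≈ 3.0745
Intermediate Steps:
T = 32 (T = 7 - 1*(-25) = 7 + 25 = 32)
b(S) = -14*S
Y(I) = I + I² + I³ (Y(I) = (I² + I³) + I = I + I² + I³)
h = -114724179/37315120 (h = -46929/15445 + (-14*87)/((32*(1 + 32 + 32²))) = -46929*1/15445 - 1218*1/(32*(1 + 32 + 1024)) = -46929/15445 - 1218/(32*1057) = -46929/15445 - 1218/33824 = -46929/15445 - 1218*1/33824 = -46929/15445 - 87/2416 = -114724179/37315120 ≈ -3.0745)
-h = -1*(-114724179/37315120) = 114724179/37315120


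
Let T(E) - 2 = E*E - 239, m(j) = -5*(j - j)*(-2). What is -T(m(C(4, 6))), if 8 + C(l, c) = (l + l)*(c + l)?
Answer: 237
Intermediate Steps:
C(l, c) = -8 + 2*l*(c + l) (C(l, c) = -8 + (l + l)*(c + l) = -8 + (2*l)*(c + l) = -8 + 2*l*(c + l))
m(j) = 0 (m(j) = -5*0*(-2) = 0*(-2) = 0)
T(E) = -237 + E² (T(E) = 2 + (E*E - 239) = 2 + (E² - 239) = 2 + (-239 + E²) = -237 + E²)
-T(m(C(4, 6))) = -(-237 + 0²) = -(-237 + 0) = -1*(-237) = 237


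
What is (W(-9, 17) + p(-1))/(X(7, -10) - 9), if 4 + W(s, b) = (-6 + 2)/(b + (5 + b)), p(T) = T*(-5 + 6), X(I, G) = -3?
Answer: 199/468 ≈ 0.42521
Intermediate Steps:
p(T) = T (p(T) = T*1 = T)
W(s, b) = -4 - 4/(5 + 2*b) (W(s, b) = -4 + (-6 + 2)/(b + (5 + b)) = -4 - 4/(5 + 2*b))
(W(-9, 17) + p(-1))/(X(7, -10) - 9) = (8*(-3 - 1*17)/(5 + 2*17) - 1)/(-3 - 9) = (8*(-3 - 17)/(5 + 34) - 1)/(-12) = (8*(-20)/39 - 1)*(-1/12) = (8*(1/39)*(-20) - 1)*(-1/12) = (-160/39 - 1)*(-1/12) = -199/39*(-1/12) = 199/468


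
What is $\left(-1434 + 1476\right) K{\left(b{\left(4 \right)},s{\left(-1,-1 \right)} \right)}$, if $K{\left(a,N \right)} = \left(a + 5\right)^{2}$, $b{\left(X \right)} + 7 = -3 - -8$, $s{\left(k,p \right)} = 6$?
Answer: $378$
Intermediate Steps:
$b{\left(X \right)} = -2$ ($b{\left(X \right)} = -7 - -5 = -7 + \left(-3 + 8\right) = -7 + 5 = -2$)
$K{\left(a,N \right)} = \left(5 + a\right)^{2}$
$\left(-1434 + 1476\right) K{\left(b{\left(4 \right)},s{\left(-1,-1 \right)} \right)} = \left(-1434 + 1476\right) \left(5 - 2\right)^{2} = 42 \cdot 3^{2} = 42 \cdot 9 = 378$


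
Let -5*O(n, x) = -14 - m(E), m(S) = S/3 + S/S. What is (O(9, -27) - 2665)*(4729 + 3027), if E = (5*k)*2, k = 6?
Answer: -20615448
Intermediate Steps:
E = 60 (E = (5*6)*2 = 30*2 = 60)
m(S) = 1 + S/3 (m(S) = S*(⅓) + 1 = S/3 + 1 = 1 + S/3)
O(n, x) = 7 (O(n, x) = -(-14 - (1 + (⅓)*60))/5 = -(-14 - (1 + 20))/5 = -(-14 - 1*21)/5 = -(-14 - 21)/5 = -⅕*(-35) = 7)
(O(9, -27) - 2665)*(4729 + 3027) = (7 - 2665)*(4729 + 3027) = -2658*7756 = -20615448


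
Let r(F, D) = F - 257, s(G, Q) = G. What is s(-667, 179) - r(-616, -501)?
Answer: 206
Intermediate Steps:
r(F, D) = -257 + F
s(-667, 179) - r(-616, -501) = -667 - (-257 - 616) = -667 - 1*(-873) = -667 + 873 = 206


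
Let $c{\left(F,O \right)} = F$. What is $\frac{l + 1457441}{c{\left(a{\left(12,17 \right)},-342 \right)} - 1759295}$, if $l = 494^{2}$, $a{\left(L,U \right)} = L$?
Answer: $- \frac{1701477}{1759283} \approx -0.96714$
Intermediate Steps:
$l = 244036$
$\frac{l + 1457441}{c{\left(a{\left(12,17 \right)},-342 \right)} - 1759295} = \frac{244036 + 1457441}{12 - 1759295} = \frac{1701477}{-1759283} = 1701477 \left(- \frac{1}{1759283}\right) = - \frac{1701477}{1759283}$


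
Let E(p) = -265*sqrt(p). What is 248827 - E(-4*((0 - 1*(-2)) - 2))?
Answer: 248827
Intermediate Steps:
248827 - E(-4*((0 - 1*(-2)) - 2)) = 248827 - (-265)*sqrt(-4*((0 - 1*(-2)) - 2)) = 248827 - (-265)*sqrt(-4*((0 + 2) - 2)) = 248827 - (-265)*sqrt(-4*(2 - 2)) = 248827 - (-265)*sqrt(-4*0) = 248827 - (-265)*sqrt(0) = 248827 - (-265)*0 = 248827 - 1*0 = 248827 + 0 = 248827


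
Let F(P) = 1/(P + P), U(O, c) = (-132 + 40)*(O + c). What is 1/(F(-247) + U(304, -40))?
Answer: -494/11998273 ≈ -4.1173e-5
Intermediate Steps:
U(O, c) = -92*O - 92*c (U(O, c) = -92*(O + c) = -92*O - 92*c)
F(P) = 1/(2*P)
1/(F(-247) + U(304, -40)) = 1/((½)/(-247) + (-92*304 - 92*(-40))) = 1/((½)*(-1/247) + (-27968 + 3680)) = 1/(-1/494 - 24288) = 1/(-11998273/494) = -494/11998273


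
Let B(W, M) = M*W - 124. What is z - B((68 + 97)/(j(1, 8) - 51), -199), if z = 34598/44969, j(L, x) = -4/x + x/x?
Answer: -2386428076/4541869 ≈ -525.43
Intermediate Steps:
j(L, x) = 1 - 4/x (j(L, x) = -4/x + 1 = 1 - 4/x)
z = 34598/44969 (z = 34598*(1/44969) = 34598/44969 ≈ 0.76937)
B(W, M) = -124 + M*W
z - B((68 + 97)/(j(1, 8) - 51), -199) = 34598/44969 - (-124 - 199*(68 + 97)/((-4 + 8)/8 - 51)) = 34598/44969 - (-124 - 32835/((⅛)*4 - 51)) = 34598/44969 - (-124 - 32835/(½ - 51)) = 34598/44969 - (-124 - 32835/(-101/2)) = 34598/44969 - (-124 - 32835*(-2)/101) = 34598/44969 - (-124 - 199*(-330/101)) = 34598/44969 - (-124 + 65670/101) = 34598/44969 - 1*53146/101 = 34598/44969 - 53146/101 = -2386428076/4541869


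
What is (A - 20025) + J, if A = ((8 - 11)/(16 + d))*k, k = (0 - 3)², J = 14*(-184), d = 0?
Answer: -361643/16 ≈ -22603.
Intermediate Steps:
J = -2576
k = 9 (k = (-3)² = 9)
A = -27/16 (A = ((8 - 11)/(16 + 0))*9 = -3/16*9 = -27/16 ≈ -1.6875)
(A - 20025) + J = (-27/16 - 20025) - 2576 = -320427/16 - 2576 = -361643/16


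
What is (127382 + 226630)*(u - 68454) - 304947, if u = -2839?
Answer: -25238882463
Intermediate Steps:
(127382 + 226630)*(u - 68454) - 304947 = (127382 + 226630)*(-2839 - 68454) - 304947 = 354012*(-71293) - 304947 = -25238577516 - 304947 = -25238882463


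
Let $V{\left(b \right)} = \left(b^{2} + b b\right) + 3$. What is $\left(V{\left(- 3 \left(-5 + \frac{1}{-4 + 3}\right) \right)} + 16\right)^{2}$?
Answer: $444889$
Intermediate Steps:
$V{\left(b \right)} = 3 + 2 b^{2}$ ($V{\left(b \right)} = \left(b^{2} + b^{2}\right) + 3 = 2 b^{2} + 3 = 3 + 2 b^{2}$)
$\left(V{\left(- 3 \left(-5 + \frac{1}{-4 + 3}\right) \right)} + 16\right)^{2} = \left(\left(3 + 2 \left(- 3 \left(-5 + \frac{1}{-4 + 3}\right)\right)^{2}\right) + 16\right)^{2} = \left(\left(3 + 2 \left(- 3 \left(-5 + \frac{1}{-1}\right)\right)^{2}\right) + 16\right)^{2} = \left(\left(3 + 2 \left(- 3 \left(-5 - 1\right)\right)^{2}\right) + 16\right)^{2} = \left(\left(3 + 2 \left(\left(-3\right) \left(-6\right)\right)^{2}\right) + 16\right)^{2} = \left(\left(3 + 2 \cdot 18^{2}\right) + 16\right)^{2} = \left(\left(3 + 2 \cdot 324\right) + 16\right)^{2} = \left(\left(3 + 648\right) + 16\right)^{2} = \left(651 + 16\right)^{2} = 667^{2} = 444889$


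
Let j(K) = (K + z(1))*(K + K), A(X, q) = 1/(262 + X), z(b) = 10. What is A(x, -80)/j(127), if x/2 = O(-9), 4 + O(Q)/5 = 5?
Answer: 1/9465056 ≈ 1.0565e-7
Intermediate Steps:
O(Q) = 5 (O(Q) = -20 + 5*5 = -20 + 25 = 5)
x = 10 (x = 2*5 = 10)
j(K) = 2*K*(10 + K) (j(K) = (K + 10)*(K + K) = (10 + K)*(2*K) = 2*K*(10 + K))
A(x, -80)/j(127) = 1/((262 + 10)*((2*127*(10 + 127)))) = 1/(272*((2*127*137))) = (1/272)/34798 = (1/272)*(1/34798) = 1/9465056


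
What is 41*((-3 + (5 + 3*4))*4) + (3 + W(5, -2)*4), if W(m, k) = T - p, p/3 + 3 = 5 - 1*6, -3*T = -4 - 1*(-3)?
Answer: 7045/3 ≈ 2348.3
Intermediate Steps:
T = 1/3 (T = -(-4 - 1*(-3))/3 = -(-4 + 3)/3 = -1/3*(-1) = 1/3 ≈ 0.33333)
p = -12 (p = -9 + 3*(5 - 1*6) = -9 + 3*(5 - 6) = -9 + 3*(-1) = -9 - 3 = -12)
W(m, k) = 37/3 (W(m, k) = 1/3 - 1*(-12) = 1/3 + 12 = 37/3)
41*((-3 + (5 + 3*4))*4) + (3 + W(5, -2)*4) = 41*((-3 + (5 + 3*4))*4) + (3 + (37/3)*4) = 41*((-3 + (5 + 12))*4) + (3 + 148/3) = 41*((-3 + 17)*4) + 157/3 = 41*(14*4) + 157/3 = 41*56 + 157/3 = 2296 + 157/3 = 7045/3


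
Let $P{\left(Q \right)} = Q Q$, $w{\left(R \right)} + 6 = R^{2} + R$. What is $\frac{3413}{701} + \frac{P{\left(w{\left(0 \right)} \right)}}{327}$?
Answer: $\frac{380429}{76409} \approx 4.9789$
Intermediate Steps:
$w{\left(R \right)} = -6 + R + R^{2}$ ($w{\left(R \right)} = -6 + \left(R^{2} + R\right) = -6 + \left(R + R^{2}\right) = -6 + R + R^{2}$)
$P{\left(Q \right)} = Q^{2}$
$\frac{3413}{701} + \frac{P{\left(w{\left(0 \right)} \right)}}{327} = \frac{3413}{701} + \frac{\left(-6 + 0 + 0^{2}\right)^{2}}{327} = 3413 \cdot \frac{1}{701} + \left(-6 + 0 + 0\right)^{2} \cdot \frac{1}{327} = \frac{3413}{701} + \left(-6\right)^{2} \cdot \frac{1}{327} = \frac{3413}{701} + 36 \cdot \frac{1}{327} = \frac{3413}{701} + \frac{12}{109} = \frac{380429}{76409}$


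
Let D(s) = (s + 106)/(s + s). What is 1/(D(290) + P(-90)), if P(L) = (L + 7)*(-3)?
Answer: 145/36204 ≈ 0.0040051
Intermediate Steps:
D(s) = (106 + s)/(2*s) (D(s) = (106 + s)/((2*s)) = (106 + s)*(1/(2*s)) = (106 + s)/(2*s))
P(L) = -21 - 3*L (P(L) = (7 + L)*(-3) = -21 - 3*L)
1/(D(290) + P(-90)) = 1/((1/2)*(106 + 290)/290 + (-21 - 3*(-90))) = 1/((1/2)*(1/290)*396 + (-21 + 270)) = 1/(99/145 + 249) = 1/(36204/145) = 145/36204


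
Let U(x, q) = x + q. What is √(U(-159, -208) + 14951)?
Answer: 2*√3646 ≈ 120.76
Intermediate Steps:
U(x, q) = q + x
√(U(-159, -208) + 14951) = √((-208 - 159) + 14951) = √(-367 + 14951) = √14584 = 2*√3646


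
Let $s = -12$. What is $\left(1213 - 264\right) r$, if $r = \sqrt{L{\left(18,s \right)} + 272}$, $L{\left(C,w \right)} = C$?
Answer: $949 \sqrt{290} \approx 16161.0$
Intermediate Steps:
$r = \sqrt{290}$ ($r = \sqrt{18 + 272} = \sqrt{290} \approx 17.029$)
$\left(1213 - 264\right) r = \left(1213 - 264\right) \sqrt{290} = 949 \sqrt{290}$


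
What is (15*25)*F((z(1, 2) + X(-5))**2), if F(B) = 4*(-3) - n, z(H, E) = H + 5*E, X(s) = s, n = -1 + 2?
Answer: -4875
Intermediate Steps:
n = 1
F(B) = -13 (F(B) = 4*(-3) - 1*1 = -12 - 1 = -13)
(15*25)*F((z(1, 2) + X(-5))**2) = (15*25)*(-13) = 375*(-13) = -4875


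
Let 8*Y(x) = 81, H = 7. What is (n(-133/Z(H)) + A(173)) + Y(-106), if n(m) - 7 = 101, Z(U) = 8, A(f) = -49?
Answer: 553/8 ≈ 69.125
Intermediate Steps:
Y(x) = 81/8 (Y(x) = (⅛)*81 = 81/8)
n(m) = 108 (n(m) = 7 + 101 = 108)
(n(-133/Z(H)) + A(173)) + Y(-106) = (108 - 49) + 81/8 = 59 + 81/8 = 553/8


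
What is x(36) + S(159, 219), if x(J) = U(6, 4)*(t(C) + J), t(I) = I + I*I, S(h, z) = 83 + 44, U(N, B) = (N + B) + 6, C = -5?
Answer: 1023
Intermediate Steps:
U(N, B) = 6 + B + N (U(N, B) = (B + N) + 6 = 6 + B + N)
S(h, z) = 127
t(I) = I + I**2
x(J) = 320 + 16*J (x(J) = (6 + 4 + 6)*(-5*(1 - 5) + J) = 16*(-5*(-4) + J) = 16*(20 + J) = 320 + 16*J)
x(36) + S(159, 219) = (320 + 16*36) + 127 = (320 + 576) + 127 = 896 + 127 = 1023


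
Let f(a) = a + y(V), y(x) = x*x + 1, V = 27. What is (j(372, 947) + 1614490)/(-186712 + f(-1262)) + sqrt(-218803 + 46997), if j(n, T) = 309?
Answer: -1614799/187244 + I*sqrt(171806) ≈ -8.624 + 414.5*I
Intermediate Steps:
y(x) = 1 + x**2 (y(x) = x**2 + 1 = 1 + x**2)
f(a) = 730 + a (f(a) = a + (1 + 27**2) = a + (1 + 729) = a + 730 = 730 + a)
(j(372, 947) + 1614490)/(-186712 + f(-1262)) + sqrt(-218803 + 46997) = (309 + 1614490)/(-186712 + (730 - 1262)) + sqrt(-218803 + 46997) = 1614799/(-186712 - 532) + sqrt(-171806) = 1614799/(-187244) + I*sqrt(171806) = 1614799*(-1/187244) + I*sqrt(171806) = -1614799/187244 + I*sqrt(171806)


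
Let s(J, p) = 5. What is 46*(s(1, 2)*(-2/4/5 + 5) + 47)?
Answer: 3289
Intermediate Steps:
46*(s(1, 2)*(-2/4/5 + 5) + 47) = 46*(5*(-2/4/5 + 5) + 47) = 46*(5*(-2*¼*(⅕) + 5) + 47) = 46*(5*(-½*⅕ + 5) + 47) = 46*(5*(-⅒ + 5) + 47) = 46*(5*(49/10) + 47) = 46*(49/2 + 47) = 46*(143/2) = 3289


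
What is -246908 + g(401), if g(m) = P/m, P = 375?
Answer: -99009733/401 ≈ -2.4691e+5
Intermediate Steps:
g(m) = 375/m
-246908 + g(401) = -246908 + 375/401 = -99009733/401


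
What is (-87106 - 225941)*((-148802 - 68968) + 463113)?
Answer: -76803890121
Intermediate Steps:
(-87106 - 225941)*((-148802 - 68968) + 463113) = -313047*(-217770 + 463113) = -313047*245343 = -76803890121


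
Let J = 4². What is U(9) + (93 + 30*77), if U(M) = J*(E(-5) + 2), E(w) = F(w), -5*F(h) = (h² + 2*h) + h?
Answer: 2403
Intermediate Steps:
J = 16
F(h) = -3*h/5 - h²/5 (F(h) = -((h² + 2*h) + h)/5 = -(h² + 3*h)/5 = -3*h/5 - h²/5)
E(w) = -w*(3 + w)/5
U(M) = 0 (U(M) = 16*(-⅕*(-5)*(3 - 5) + 2) = 16*(-⅕*(-5)*(-2) + 2) = 16*(-2 + 2) = 16*0 = 0)
U(9) + (93 + 30*77) = 0 + (93 + 30*77) = 0 + (93 + 2310) = 0 + 2403 = 2403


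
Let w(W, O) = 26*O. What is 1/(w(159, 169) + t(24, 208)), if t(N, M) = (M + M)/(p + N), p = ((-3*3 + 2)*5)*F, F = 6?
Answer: 93/408434 ≈ 0.00022770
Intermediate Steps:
p = -210 (p = ((-3*3 + 2)*5)*6 = ((-9 + 2)*5)*6 = -7*5*6 = -35*6 = -210)
t(N, M) = 2*M/(-210 + N) (t(N, M) = (M + M)/(-210 + N) = (2*M)/(-210 + N) = 2*M/(-210 + N))
1/(w(159, 169) + t(24, 208)) = 1/(26*169 + 2*208/(-210 + 24)) = 1/(4394 + 2*208/(-186)) = 1/(4394 + 2*208*(-1/186)) = 1/(4394 - 208/93) = 1/(408434/93) = 93/408434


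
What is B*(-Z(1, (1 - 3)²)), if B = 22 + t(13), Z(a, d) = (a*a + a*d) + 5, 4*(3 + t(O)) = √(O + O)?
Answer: -190 - 5*√26/2 ≈ -202.75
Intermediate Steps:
t(O) = -3 + √2*√O/4 (t(O) = -3 + √(O + O)/4 = -3 + √(2*O)/4 = -3 + (√2*√O)/4 = -3 + √2*√O/4)
Z(a, d) = 5 + a² + a*d (Z(a, d) = (a² + a*d) + 5 = 5 + a² + a*d)
B = 19 + √26/4 (B = 22 + (-3 + √2*√13/4) = 22 + (-3 + √26/4) = 19 + √26/4 ≈ 20.275)
B*(-Z(1, (1 - 3)²)) = (19 + √26/4)*(-(5 + 1² + 1*(1 - 3)²)) = (19 + √26/4)*(-(5 + 1 + 1*(-2)²)) = (19 + √26/4)*(-(5 + 1 + 1*4)) = (19 + √26/4)*(-(5 + 1 + 4)) = (19 + √26/4)*(-1*10) = (19 + √26/4)*(-10) = -190 - 5*√26/2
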